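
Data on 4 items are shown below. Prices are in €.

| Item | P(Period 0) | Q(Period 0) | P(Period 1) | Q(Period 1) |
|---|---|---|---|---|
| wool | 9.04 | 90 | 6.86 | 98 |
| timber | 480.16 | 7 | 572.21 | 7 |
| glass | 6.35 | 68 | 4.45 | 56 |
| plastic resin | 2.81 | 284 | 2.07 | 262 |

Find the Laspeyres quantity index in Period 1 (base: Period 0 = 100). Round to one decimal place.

Laspeyres quantity index uses base-period prices as weights.
ΣP(Period 0)·Q(Period 1) = 9.04×98 + 480.16×7 + 6.35×56 + 2.81×262 = 885.92 + 3361.12 + 355.6 + 736.22 = 5338.86
ΣP(Period 0)·Q(Period 0) = 9.04×90 + 480.16×7 + 6.35×68 + 2.81×284 = 813.6 + 3361.12 + 431.8 + 798.04 = 5404.56
Index = 5338.86 / 5404.56 × 100 = 98.7844

98.8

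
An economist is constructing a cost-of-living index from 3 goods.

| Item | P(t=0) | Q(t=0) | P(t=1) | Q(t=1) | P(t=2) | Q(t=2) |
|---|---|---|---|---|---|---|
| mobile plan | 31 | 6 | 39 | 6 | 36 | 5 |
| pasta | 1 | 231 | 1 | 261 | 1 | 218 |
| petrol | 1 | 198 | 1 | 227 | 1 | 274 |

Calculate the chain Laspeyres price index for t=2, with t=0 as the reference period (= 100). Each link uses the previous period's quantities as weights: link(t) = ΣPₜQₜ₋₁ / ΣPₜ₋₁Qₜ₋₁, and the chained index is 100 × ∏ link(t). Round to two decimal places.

105.12

Link t=0→t=1:
ΣP(t=1)Q(t=0) = 39×6 + 1×231 + 1×198 = 234 + 231 + 198 = 663
ΣP(t=0)Q(t=0) = 31×6 + 1×231 + 1×198 = 186 + 231 + 198 = 615
link = 663/615 = 1.078049
Link t=1→t=2:
ΣP(t=2)Q(t=1) = 36×6 + 1×261 + 1×227 = 216 + 261 + 227 = 704
ΣP(t=1)Q(t=1) = 39×6 + 1×261 + 1×227 = 234 + 261 + 227 = 722
link = 704/722 = 0.975069
Chained index = 100 × 1.078049 × 0.975069 = 105.1172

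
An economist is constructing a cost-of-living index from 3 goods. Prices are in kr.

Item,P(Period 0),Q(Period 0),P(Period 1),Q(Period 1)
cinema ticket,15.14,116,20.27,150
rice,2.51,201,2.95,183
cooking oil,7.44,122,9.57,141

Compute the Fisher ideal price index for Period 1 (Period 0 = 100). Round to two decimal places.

Laspeyres component (base-period weights):
ΣP(Period 1)Q(Period 0) = 20.27×116 + 2.95×201 + 9.57×122 = 2351.32 + 592.95 + 1167.54 = 4111.81
ΣP(Period 0)Q(Period 0) = 15.14×116 + 2.51×201 + 7.44×122 = 1756.24 + 504.51 + 907.68 = 3168.43
L = 4111.81 / 3168.43 × 100 = 129.7744
Paasche component (current-period weights):
ΣP(Period 1)Q(Period 1) = 20.27×150 + 2.95×183 + 9.57×141 = 3040.5 + 539.85 + 1349.37 = 4929.72
ΣP(Period 0)Q(Period 1) = 15.14×150 + 2.51×183 + 7.44×141 = 2271 + 459.33 + 1049.04 = 3779.37
P = 4929.72 / 3779.37 × 100 = 130.4376
Fisher = √(L × P) = √(129.7744 × 130.4376) = 130.1056

130.11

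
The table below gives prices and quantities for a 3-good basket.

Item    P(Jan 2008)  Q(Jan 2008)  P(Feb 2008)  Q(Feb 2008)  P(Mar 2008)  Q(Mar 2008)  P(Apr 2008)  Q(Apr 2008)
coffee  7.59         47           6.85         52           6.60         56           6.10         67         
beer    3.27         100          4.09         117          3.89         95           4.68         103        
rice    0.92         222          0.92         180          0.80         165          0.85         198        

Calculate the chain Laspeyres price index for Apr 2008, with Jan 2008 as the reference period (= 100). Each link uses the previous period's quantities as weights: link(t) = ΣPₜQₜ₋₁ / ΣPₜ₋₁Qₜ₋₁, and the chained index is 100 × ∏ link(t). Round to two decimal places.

105.51

Link Jan 2008→Feb 2008:
ΣP(Feb 2008)Q(Jan 2008) = 6.85×47 + 4.09×100 + 0.92×222 = 321.95 + 409 + 204.24 = 935.19
ΣP(Jan 2008)Q(Jan 2008) = 7.59×47 + 3.27×100 + 0.92×222 = 356.73 + 327 + 204.24 = 887.97
link = 935.19/887.97 = 1.053177
Link Feb 2008→Mar 2008:
ΣP(Mar 2008)Q(Feb 2008) = 6.60×52 + 3.89×117 + 0.80×180 = 343.2 + 455.13 + 144 = 942.33
ΣP(Feb 2008)Q(Feb 2008) = 6.85×52 + 4.09×117 + 0.92×180 = 356.2 + 478.53 + 165.6 = 1000.33
link = 942.33/1000.33 = 0.942019
Link Mar 2008→Apr 2008:
ΣP(Apr 2008)Q(Mar 2008) = 6.10×56 + 4.68×95 + 0.85×165 = 341.6 + 444.6 + 140.25 = 926.45
ΣP(Mar 2008)Q(Mar 2008) = 6.60×56 + 3.89×95 + 0.80×165 = 369.6 + 369.55 + 132 = 871.15
link = 926.45/871.15 = 1.063479
Chained index = 100 × 1.053177 × 0.942019 × 1.063479 = 105.5092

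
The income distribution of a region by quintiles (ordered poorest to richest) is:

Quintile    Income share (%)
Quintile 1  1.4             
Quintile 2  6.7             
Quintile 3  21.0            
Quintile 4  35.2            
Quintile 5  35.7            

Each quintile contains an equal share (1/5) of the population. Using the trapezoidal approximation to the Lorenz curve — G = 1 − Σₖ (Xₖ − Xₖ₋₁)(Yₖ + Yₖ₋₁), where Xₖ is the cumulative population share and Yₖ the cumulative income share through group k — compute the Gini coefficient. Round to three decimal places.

0.388

Cumulative income shares Yₖ: 0.0140, 0.0810, 0.2910, 0.6430, 1.0000
Σ (Xₖ−Xₖ₋₁)(Yₖ+Yₖ₋₁) = (1/5)(0.0140+0.0000) + (1/5)(0.0810+0.0140) + (1/5)(0.2910+0.0810) + (1/5)(0.6430+0.2910) + (1/5)(1.0000+0.6430)
  = 0.0028 + 0.0190 + 0.0744 + 0.1868 + 0.3286 = 0.6116
G = 1 − 0.6116 = 0.3884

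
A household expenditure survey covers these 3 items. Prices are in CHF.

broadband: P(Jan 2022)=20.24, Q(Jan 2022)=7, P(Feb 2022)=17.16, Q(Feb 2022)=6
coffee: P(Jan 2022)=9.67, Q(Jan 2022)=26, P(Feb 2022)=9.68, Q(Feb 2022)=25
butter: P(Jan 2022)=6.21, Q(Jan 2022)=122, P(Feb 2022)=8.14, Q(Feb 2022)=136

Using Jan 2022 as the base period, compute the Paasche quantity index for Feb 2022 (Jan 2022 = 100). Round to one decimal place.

Paasche quantity index uses current-period prices as weights.
ΣP(Feb 2022)·Q(Feb 2022) = 17.16×6 + 9.68×25 + 8.14×136 = 102.96 + 242 + 1107.04 = 1452
ΣP(Feb 2022)·Q(Jan 2022) = 17.16×7 + 9.68×26 + 8.14×122 = 120.12 + 251.68 + 993.08 = 1364.88
Index = 1452 / 1364.88 × 100 = 106.3830

106.4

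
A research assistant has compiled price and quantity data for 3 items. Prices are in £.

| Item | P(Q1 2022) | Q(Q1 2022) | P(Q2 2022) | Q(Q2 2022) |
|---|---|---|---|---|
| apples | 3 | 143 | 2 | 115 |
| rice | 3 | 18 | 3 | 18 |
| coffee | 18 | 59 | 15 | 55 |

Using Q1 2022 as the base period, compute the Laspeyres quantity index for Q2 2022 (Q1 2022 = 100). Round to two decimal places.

89.90

Laspeyres quantity index uses base-period prices as weights.
ΣP(Q1 2022)·Q(Q2 2022) = 3×115 + 3×18 + 18×55 = 345 + 54 + 990 = 1389
ΣP(Q1 2022)·Q(Q1 2022) = 3×143 + 3×18 + 18×59 = 429 + 54 + 1062 = 1545
Index = 1389 / 1545 × 100 = 89.9029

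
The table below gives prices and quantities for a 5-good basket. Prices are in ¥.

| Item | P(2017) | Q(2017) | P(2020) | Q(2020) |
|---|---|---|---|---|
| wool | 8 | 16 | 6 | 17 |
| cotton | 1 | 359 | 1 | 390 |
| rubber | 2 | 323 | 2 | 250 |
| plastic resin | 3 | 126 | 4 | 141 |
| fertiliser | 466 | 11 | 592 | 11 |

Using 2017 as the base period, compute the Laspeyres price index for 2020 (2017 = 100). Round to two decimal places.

Laspeyres price index uses base-period quantities as weights.
ΣP(2020)·Q(2017) = 6×16 + 1×359 + 2×323 + 4×126 + 592×11 = 96 + 359 + 646 + 504 + 6512 = 8117
ΣP(2017)·Q(2017) = 8×16 + 1×359 + 2×323 + 3×126 + 466×11 = 128 + 359 + 646 + 378 + 5126 = 6637
Index = 8117 / 6637 × 100 = 122.2992

122.30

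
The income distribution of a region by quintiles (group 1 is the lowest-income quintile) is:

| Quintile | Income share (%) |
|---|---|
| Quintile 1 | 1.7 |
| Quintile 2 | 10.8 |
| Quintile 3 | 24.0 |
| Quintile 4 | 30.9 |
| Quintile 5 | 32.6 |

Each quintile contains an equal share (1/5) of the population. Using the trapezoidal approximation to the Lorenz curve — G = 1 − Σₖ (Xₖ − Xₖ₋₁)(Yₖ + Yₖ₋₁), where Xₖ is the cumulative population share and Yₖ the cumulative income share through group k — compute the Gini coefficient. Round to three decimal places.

Cumulative income shares Yₖ: 0.0170, 0.1250, 0.3650, 0.6740, 1.0000
Σ (Xₖ−Xₖ₋₁)(Yₖ+Yₖ₋₁) = (1/5)(0.0170+0.0000) + (1/5)(0.1250+0.0170) + (1/5)(0.3650+0.1250) + (1/5)(0.6740+0.3650) + (1/5)(1.0000+0.6740)
  = 0.0034 + 0.0284 + 0.0980 + 0.2078 + 0.3348 = 0.6724
G = 1 − 0.6724 = 0.3276

0.328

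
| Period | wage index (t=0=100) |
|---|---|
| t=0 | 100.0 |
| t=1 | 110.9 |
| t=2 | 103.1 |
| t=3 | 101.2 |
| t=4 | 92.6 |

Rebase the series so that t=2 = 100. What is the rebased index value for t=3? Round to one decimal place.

98.2

Rebased(t=3) = 101.2 / 103.1 × 100 = 98.1571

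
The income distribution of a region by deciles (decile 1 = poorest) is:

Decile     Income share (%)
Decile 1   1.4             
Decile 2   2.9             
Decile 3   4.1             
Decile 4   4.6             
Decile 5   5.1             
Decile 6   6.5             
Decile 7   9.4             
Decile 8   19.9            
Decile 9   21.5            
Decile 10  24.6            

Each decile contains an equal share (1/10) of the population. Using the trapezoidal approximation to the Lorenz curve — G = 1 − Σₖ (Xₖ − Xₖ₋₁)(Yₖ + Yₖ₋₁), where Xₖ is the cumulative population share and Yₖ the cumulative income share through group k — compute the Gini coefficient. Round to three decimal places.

0.434

Cumulative income shares Yₖ: 0.0140, 0.0430, 0.0840, 0.1300, 0.1810, 0.2460, 0.3400, 0.5390, 0.7540, 1.0000
Σ (Xₖ−Xₖ₋₁)(Yₖ+Yₖ₋₁) = (1/10)(0.0140+0.0000) + (1/10)(0.0430+0.0140) + (1/10)(0.0840+0.0430) + (1/10)(0.1300+0.0840) + (1/10)(0.1810+0.1300) + (1/10)(0.2460+0.1810) + (1/10)(0.3400+0.2460) + (1/10)(0.5390+0.3400) + (1/10)(0.7540+0.5390) + (1/10)(1.0000+0.7540)
  = 0.0014 + 0.0057 + 0.0127 + 0.0214 + 0.0311 + 0.0427 + 0.0586 + 0.0879 + 0.1293 + 0.1754 = 0.5662
G = 1 − 0.5662 = 0.4338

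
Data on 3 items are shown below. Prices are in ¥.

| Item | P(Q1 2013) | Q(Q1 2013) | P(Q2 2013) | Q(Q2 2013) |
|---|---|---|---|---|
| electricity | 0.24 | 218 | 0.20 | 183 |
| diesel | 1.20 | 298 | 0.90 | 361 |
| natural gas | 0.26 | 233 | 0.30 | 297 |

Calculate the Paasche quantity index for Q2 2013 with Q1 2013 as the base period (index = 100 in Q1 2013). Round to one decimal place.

118.1

Paasche quantity index uses current-period prices as weights.
ΣP(Q2 2013)·Q(Q2 2013) = 0.20×183 + 0.90×361 + 0.30×297 = 36.6 + 324.9 + 89.1 = 450.6
ΣP(Q2 2013)·Q(Q1 2013) = 0.20×218 + 0.90×298 + 0.30×233 = 43.6 + 268.2 + 69.9 = 381.7
Index = 450.6 / 381.7 × 100 = 118.0508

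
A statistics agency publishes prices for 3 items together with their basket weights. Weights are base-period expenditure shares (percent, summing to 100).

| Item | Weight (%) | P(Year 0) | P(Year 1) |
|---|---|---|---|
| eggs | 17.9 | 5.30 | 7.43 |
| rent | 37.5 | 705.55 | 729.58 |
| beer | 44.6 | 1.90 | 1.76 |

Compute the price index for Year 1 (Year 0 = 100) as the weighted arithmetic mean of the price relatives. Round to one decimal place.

eggs: 17.9 × (7.43/5.30) = 17.9 × 1.401887 = 25.0938
rent: 37.5 × (729.58/705.55) = 37.5 × 1.034059 = 38.7772
beer: 44.6 × (1.76/1.90) = 44.6 × 0.926316 = 41.3137
Index = Σ wᵢ·(p₁ᵢ/p₀ᵢ) = 25.0938 + 38.7772 + 41.3137 = 105.1847

105.2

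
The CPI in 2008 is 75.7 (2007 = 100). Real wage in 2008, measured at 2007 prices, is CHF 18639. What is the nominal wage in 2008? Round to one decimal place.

14109.7

Nominal = Real × (Index/100) = 18639 × (75.7/100)
        = 18639 × 0.757 = 14109.7230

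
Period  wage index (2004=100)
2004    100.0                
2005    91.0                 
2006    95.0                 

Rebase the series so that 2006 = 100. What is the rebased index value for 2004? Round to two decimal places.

105.26

Rebased(2004) = 100.0 / 95.0 × 100 = 105.2632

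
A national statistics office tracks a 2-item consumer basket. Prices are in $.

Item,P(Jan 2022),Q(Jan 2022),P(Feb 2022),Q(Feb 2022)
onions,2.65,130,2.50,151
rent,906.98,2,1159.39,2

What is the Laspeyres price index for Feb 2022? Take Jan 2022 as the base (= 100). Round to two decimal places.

Laspeyres price index uses base-period quantities as weights.
ΣP(Feb 2022)·Q(Jan 2022) = 2.50×130 + 1159.39×2 = 325 + 2318.78 = 2643.78
ΣP(Jan 2022)·Q(Jan 2022) = 2.65×130 + 906.98×2 = 344.5 + 1813.96 = 2158.46
Index = 2643.78 / 2158.46 × 100 = 122.4845

122.48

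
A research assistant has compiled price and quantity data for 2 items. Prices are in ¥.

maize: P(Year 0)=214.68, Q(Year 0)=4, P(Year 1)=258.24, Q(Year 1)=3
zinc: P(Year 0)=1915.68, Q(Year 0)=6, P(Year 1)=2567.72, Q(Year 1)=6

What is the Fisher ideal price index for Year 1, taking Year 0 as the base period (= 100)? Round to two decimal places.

Laspeyres component (base-period weights):
ΣP(Year 1)Q(Year 0) = 258.24×4 + 2567.72×6 = 1032.96 + 15406.32 = 16439.28
ΣP(Year 0)Q(Year 0) = 214.68×4 + 1915.68×6 = 858.72 + 11494.08 = 12352.8
L = 16439.28 / 12352.8 × 100 = 133.0814
Paasche component (current-period weights):
ΣP(Year 1)Q(Year 1) = 258.24×3 + 2567.72×6 = 774.72 + 15406.32 = 16181.04
ΣP(Year 0)Q(Year 1) = 214.68×3 + 1915.68×6 = 644.04 + 11494.08 = 12138.12
P = 16181.04 / 12138.12 × 100 = 133.3076
Fisher = √(L × P) = √(133.0814 × 133.3076) = 133.1945

133.19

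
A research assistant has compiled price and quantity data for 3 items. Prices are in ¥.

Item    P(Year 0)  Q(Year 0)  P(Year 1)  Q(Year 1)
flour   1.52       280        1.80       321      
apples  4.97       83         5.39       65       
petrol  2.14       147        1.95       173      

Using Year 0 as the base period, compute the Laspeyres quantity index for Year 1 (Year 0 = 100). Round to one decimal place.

Laspeyres quantity index uses base-period prices as weights.
ΣP(Year 0)·Q(Year 1) = 1.52×321 + 4.97×65 + 2.14×173 = 487.92 + 323.05 + 370.22 = 1181.19
ΣP(Year 0)·Q(Year 0) = 1.52×280 + 4.97×83 + 2.14×147 = 425.6 + 412.51 + 314.58 = 1152.69
Index = 1181.19 / 1152.69 × 100 = 102.4725

102.5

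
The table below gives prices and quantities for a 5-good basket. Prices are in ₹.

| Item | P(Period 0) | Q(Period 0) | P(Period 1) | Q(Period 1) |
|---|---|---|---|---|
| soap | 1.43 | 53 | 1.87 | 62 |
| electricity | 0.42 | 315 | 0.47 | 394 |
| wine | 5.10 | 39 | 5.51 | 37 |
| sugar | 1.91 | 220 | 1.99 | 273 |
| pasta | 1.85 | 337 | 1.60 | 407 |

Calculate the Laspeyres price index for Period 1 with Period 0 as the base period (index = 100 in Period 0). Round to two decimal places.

Laspeyres price index uses base-period quantities as weights.
ΣP(Period 1)·Q(Period 0) = 1.87×53 + 0.47×315 + 5.51×39 + 1.99×220 + 1.60×337 = 99.11 + 148.05 + 214.89 + 437.8 + 539.2 = 1439.05
ΣP(Period 0)·Q(Period 0) = 1.43×53 + 0.42×315 + 5.10×39 + 1.91×220 + 1.85×337 = 75.79 + 132.3 + 198.9 + 420.2 + 623.45 = 1450.64
Index = 1439.05 / 1450.64 × 100 = 99.2010

99.20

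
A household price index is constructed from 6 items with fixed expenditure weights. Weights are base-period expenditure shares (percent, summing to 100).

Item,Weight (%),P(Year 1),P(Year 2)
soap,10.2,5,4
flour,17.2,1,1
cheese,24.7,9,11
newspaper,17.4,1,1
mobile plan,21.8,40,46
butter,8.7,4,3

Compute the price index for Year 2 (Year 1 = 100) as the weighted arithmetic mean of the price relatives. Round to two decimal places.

soap: 10.2 × (4/5) = 10.2 × 0.800000 = 8.1600
flour: 17.2 × (1/1) = 17.2 × 1.000000 = 17.2000
cheese: 24.7 × (11/9) = 24.7 × 1.222222 = 30.1889
newspaper: 17.4 × (1/1) = 17.4 × 1.000000 = 17.4000
mobile plan: 21.8 × (46/40) = 21.8 × 1.150000 = 25.0700
butter: 8.7 × (3/4) = 8.7 × 0.750000 = 6.5250
Index = Σ wᵢ·(p₁ᵢ/p₀ᵢ) = 8.1600 + 17.2000 + 30.1889 + 17.4000 + 25.0700 + 6.5250 = 104.5439

104.54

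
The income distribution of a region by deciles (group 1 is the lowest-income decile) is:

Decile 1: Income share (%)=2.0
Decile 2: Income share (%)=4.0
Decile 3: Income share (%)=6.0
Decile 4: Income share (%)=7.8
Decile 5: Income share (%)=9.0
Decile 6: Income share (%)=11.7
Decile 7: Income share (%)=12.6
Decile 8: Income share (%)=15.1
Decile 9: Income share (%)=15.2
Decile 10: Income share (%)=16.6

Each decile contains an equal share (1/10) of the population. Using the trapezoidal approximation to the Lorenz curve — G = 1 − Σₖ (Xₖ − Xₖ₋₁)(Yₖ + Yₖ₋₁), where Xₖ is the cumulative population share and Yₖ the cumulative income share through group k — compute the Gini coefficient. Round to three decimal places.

Cumulative income shares Yₖ: 0.0200, 0.0600, 0.1200, 0.1980, 0.2880, 0.4050, 0.5310, 0.6820, 0.8340, 1.0000
Σ (Xₖ−Xₖ₋₁)(Yₖ+Yₖ₋₁) = (1/10)(0.0200+0.0000) + (1/10)(0.0600+0.0200) + (1/10)(0.1200+0.0600) + (1/10)(0.1980+0.1200) + (1/10)(0.2880+0.1980) + (1/10)(0.4050+0.2880) + (1/10)(0.5310+0.4050) + (1/10)(0.6820+0.5310) + (1/10)(0.8340+0.6820) + (1/10)(1.0000+0.8340)
  = 0.0020 + 0.0080 + 0.0180 + 0.0318 + 0.0486 + 0.0693 + 0.0936 + 0.1213 + 0.1516 + 0.1834 = 0.7276
G = 1 − 0.7276 = 0.2724

0.272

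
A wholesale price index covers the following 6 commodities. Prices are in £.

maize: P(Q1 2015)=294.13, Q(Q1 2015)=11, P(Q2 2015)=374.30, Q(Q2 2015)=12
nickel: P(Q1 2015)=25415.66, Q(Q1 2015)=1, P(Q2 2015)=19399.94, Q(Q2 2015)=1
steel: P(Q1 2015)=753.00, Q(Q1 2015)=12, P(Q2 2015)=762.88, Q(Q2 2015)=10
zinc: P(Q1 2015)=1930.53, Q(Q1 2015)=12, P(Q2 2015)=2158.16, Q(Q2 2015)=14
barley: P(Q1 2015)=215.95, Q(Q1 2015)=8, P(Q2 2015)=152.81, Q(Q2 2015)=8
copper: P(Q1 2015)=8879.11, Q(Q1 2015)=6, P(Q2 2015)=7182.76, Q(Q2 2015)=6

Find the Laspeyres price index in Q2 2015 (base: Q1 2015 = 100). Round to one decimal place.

88.8

Laspeyres price index uses base-period quantities as weights.
ΣP(Q2 2015)·Q(Q1 2015) = 374.30×11 + 19399.94×1 + 762.88×12 + 2158.16×12 + 152.81×8 + 7182.76×6 = 4117.3 + 19399.94 + 9154.56 + 25897.92 + 1222.48 + 43096.56 = 102888.76
ΣP(Q1 2015)·Q(Q1 2015) = 294.13×11 + 25415.66×1 + 753.00×12 + 1930.53×12 + 215.95×8 + 8879.11×6 = 3235.43 + 25415.66 + 9036 + 23166.36 + 1727.6 + 53274.66 = 115855.71
Index = 102888.76 / 115855.71 × 100 = 88.8077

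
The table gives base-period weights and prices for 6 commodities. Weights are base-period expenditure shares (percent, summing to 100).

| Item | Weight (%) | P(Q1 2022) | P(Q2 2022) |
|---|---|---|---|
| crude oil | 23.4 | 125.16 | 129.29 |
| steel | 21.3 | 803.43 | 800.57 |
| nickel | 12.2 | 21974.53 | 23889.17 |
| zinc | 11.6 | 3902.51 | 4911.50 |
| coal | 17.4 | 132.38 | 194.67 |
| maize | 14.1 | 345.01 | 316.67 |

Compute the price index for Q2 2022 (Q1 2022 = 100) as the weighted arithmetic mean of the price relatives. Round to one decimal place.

crude oil: 23.4 × (129.29/125.16) = 23.4 × 1.032998 = 24.1721
steel: 21.3 × (800.57/803.43) = 21.3 × 0.996440 = 21.2242
nickel: 12.2 × (23889.17/21974.53) = 12.2 × 1.087130 = 13.2630
zinc: 11.6 × (4911.50/3902.51) = 11.6 × 1.258549 = 14.5992
coal: 17.4 × (194.67/132.38) = 17.4 × 1.470539 = 25.5874
maize: 14.1 × (316.67/345.01) = 14.1 × 0.917857 = 12.9418
Index = Σ wᵢ·(p₁ᵢ/p₀ᵢ) = 24.1721 + 21.2242 + 13.2630 + 14.5992 + 25.5874 + 12.9418 = 111.7877

111.8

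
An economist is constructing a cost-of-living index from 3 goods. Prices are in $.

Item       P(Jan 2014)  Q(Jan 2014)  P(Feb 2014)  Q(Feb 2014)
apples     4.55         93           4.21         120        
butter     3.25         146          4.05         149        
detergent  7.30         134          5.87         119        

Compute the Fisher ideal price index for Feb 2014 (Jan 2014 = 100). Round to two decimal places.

94.75

Laspeyres component (base-period weights):
ΣP(Feb 2014)Q(Jan 2014) = 4.21×93 + 4.05×146 + 5.87×134 = 391.53 + 591.3 + 786.58 = 1769.41
ΣP(Jan 2014)Q(Jan 2014) = 4.55×93 + 3.25×146 + 7.30×134 = 423.15 + 474.5 + 978.2 = 1875.85
L = 1769.41 / 1875.85 × 100 = 94.3258
Paasche component (current-period weights):
ΣP(Feb 2014)Q(Feb 2014) = 4.21×120 + 4.05×149 + 5.87×119 = 505.2 + 603.45 + 698.53 = 1807.18
ΣP(Jan 2014)Q(Feb 2014) = 4.55×120 + 3.25×149 + 7.30×119 = 546 + 484.25 + 868.7 = 1898.95
P = 1807.18 / 1898.95 × 100 = 95.1673
Fisher = √(L × P) = √(94.3258 × 95.1673) = 94.7456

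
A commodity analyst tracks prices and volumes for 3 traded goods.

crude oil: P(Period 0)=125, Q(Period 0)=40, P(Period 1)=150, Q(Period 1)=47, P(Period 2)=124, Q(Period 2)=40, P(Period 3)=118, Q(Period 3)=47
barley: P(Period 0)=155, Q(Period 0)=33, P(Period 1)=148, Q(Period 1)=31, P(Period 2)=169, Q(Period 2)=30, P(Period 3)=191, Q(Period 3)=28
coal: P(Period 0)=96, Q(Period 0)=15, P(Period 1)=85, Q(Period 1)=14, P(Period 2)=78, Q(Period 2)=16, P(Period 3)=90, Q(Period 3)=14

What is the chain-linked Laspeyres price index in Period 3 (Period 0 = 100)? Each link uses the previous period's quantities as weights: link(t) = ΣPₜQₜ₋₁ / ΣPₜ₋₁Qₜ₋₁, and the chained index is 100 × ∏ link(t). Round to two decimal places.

Link Period 0→Period 1:
ΣP(Period 1)Q(Period 0) = 150×40 + 148×33 + 85×15 = 6000 + 4884 + 1275 = 12159
ΣP(Period 0)Q(Period 0) = 125×40 + 155×33 + 96×15 = 5000 + 5115 + 1440 = 11555
link = 12159/11555 = 1.052272
Link Period 1→Period 2:
ΣP(Period 2)Q(Period 1) = 124×47 + 169×31 + 78×14 = 5828 + 5239 + 1092 = 12159
ΣP(Period 1)Q(Period 1) = 150×47 + 148×31 + 85×14 = 7050 + 4588 + 1190 = 12828
link = 12159/12828 = 0.947848
Link Period 2→Period 3:
ΣP(Period 3)Q(Period 2) = 118×40 + 191×30 + 90×16 = 4720 + 5730 + 1440 = 11890
ΣP(Period 2)Q(Period 2) = 124×40 + 169×30 + 78×16 = 4960 + 5070 + 1248 = 11278
link = 11890/11278 = 1.054265
Chained index = 100 × 1.052272 × 0.947848 × 1.054265 = 105.1518

105.15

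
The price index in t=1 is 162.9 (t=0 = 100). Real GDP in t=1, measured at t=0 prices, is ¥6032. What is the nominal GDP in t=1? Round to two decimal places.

Nominal = Real × (Index/100) = 6032 × (162.9/100)
        = 6032 × 1.629 = 9826.1280

9826.13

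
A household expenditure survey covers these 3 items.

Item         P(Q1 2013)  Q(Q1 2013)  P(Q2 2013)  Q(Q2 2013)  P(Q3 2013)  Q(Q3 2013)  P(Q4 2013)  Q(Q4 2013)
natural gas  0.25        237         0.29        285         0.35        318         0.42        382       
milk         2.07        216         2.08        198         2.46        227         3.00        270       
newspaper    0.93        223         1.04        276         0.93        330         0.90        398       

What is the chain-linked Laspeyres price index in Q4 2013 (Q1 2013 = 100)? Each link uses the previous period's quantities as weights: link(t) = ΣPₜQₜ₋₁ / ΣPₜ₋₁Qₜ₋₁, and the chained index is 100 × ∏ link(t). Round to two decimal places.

Link Q1 2013→Q2 2013:
ΣP(Q2 2013)Q(Q1 2013) = 0.29×237 + 2.08×216 + 1.04×223 = 68.73 + 449.28 + 231.92 = 749.93
ΣP(Q1 2013)Q(Q1 2013) = 0.25×237 + 2.07×216 + 0.93×223 = 59.25 + 447.12 + 207.39 = 713.76
link = 749.93/713.76 = 1.050675
Link Q2 2013→Q3 2013:
ΣP(Q3 2013)Q(Q2 2013) = 0.35×285 + 2.46×198 + 0.93×276 = 99.75 + 487.08 + 256.68 = 843.51
ΣP(Q2 2013)Q(Q2 2013) = 0.29×285 + 2.08×198 + 1.04×276 = 82.65 + 411.84 + 287.04 = 781.53
link = 843.51/781.53 = 1.079306
Link Q3 2013→Q4 2013:
ΣP(Q4 2013)Q(Q3 2013) = 0.42×318 + 3.00×227 + 0.90×330 = 133.56 + 681 + 297 = 1111.56
ΣP(Q3 2013)Q(Q3 2013) = 0.35×318 + 2.46×227 + 0.93×330 = 111.3 + 558.42 + 306.9 = 976.62
link = 1111.56/976.62 = 1.138170
Chained index = 100 × 1.050675 × 1.079306 × 1.138170 = 129.0685

129.07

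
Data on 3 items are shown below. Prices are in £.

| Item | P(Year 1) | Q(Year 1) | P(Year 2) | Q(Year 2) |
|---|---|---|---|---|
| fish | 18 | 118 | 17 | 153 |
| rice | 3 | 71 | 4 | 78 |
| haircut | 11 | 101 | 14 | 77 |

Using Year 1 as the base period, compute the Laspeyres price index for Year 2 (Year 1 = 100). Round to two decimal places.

107.42

Laspeyres price index uses base-period quantities as weights.
ΣP(Year 2)·Q(Year 1) = 17×118 + 4×71 + 14×101 = 2006 + 284 + 1414 = 3704
ΣP(Year 1)·Q(Year 1) = 18×118 + 3×71 + 11×101 = 2124 + 213 + 1111 = 3448
Index = 3704 / 3448 × 100 = 107.4246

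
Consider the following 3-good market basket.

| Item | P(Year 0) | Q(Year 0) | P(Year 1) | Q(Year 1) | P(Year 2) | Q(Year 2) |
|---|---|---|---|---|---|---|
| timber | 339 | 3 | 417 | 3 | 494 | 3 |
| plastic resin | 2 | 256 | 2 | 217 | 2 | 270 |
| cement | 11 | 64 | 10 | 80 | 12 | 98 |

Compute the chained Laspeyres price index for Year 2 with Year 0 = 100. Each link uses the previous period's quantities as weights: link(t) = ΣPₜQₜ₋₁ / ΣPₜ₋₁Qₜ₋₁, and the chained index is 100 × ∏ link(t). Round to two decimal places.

124.55

Link Year 0→Year 1:
ΣP(Year 1)Q(Year 0) = 417×3 + 2×256 + 10×64 = 1251 + 512 + 640 = 2403
ΣP(Year 0)Q(Year 0) = 339×3 + 2×256 + 11×64 = 1017 + 512 + 704 = 2233
link = 2403/2233 = 1.076131
Link Year 1→Year 2:
ΣP(Year 2)Q(Year 1) = 494×3 + 2×217 + 12×80 = 1482 + 434 + 960 = 2876
ΣP(Year 1)Q(Year 1) = 417×3 + 2×217 + 10×80 = 1251 + 434 + 800 = 2485
link = 2876/2485 = 1.157344
Chained index = 100 × 1.076131 × 1.157344 = 124.5454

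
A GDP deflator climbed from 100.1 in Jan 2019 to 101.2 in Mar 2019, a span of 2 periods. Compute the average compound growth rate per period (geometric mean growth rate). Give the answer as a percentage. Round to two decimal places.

0.55%

Growth factor = (101.2/100.1)^(1/2) = (1.010989)^(1/2) = 1.005479
Growth rate = 1.005479 − 1 = 0.005479 = 0.5479%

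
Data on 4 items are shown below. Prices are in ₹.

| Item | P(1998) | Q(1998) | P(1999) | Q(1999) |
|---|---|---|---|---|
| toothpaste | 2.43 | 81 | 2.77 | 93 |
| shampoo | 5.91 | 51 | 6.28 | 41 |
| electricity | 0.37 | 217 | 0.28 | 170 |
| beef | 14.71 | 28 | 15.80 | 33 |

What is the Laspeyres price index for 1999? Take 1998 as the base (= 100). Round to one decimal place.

105.8

Laspeyres price index uses base-period quantities as weights.
ΣP(1999)·Q(1998) = 2.77×81 + 6.28×51 + 0.28×217 + 15.80×28 = 224.37 + 320.28 + 60.76 + 442.4 = 1047.81
ΣP(1998)·Q(1998) = 2.43×81 + 5.91×51 + 0.37×217 + 14.71×28 = 196.83 + 301.41 + 80.29 + 411.88 = 990.41
Index = 1047.81 / 990.41 × 100 = 105.7956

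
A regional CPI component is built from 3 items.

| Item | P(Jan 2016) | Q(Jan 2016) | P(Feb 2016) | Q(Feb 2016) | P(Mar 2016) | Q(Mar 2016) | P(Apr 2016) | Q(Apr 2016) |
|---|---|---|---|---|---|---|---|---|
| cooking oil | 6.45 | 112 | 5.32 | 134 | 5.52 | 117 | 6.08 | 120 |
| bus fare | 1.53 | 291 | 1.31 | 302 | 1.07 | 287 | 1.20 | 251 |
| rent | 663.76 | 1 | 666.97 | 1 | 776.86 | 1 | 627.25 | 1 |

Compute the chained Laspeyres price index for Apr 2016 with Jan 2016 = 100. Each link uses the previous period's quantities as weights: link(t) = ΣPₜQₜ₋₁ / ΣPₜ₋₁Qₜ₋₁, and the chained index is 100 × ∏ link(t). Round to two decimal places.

Link Jan 2016→Feb 2016:
ΣP(Feb 2016)Q(Jan 2016) = 5.32×112 + 1.31×291 + 666.97×1 = 595.84 + 381.21 + 666.97 = 1644.02
ΣP(Jan 2016)Q(Jan 2016) = 6.45×112 + 1.53×291 + 663.76×1 = 722.4 + 445.23 + 663.76 = 1831.39
link = 1644.02/1831.39 = 0.897690
Link Feb 2016→Mar 2016:
ΣP(Mar 2016)Q(Feb 2016) = 5.52×134 + 1.07×302 + 776.86×1 = 739.68 + 323.14 + 776.86 = 1839.68
ΣP(Feb 2016)Q(Feb 2016) = 5.32×134 + 1.31×302 + 666.97×1 = 712.88 + 395.62 + 666.97 = 1775.47
link = 1839.68/1775.47 = 1.036165
Link Mar 2016→Apr 2016:
ΣP(Apr 2016)Q(Mar 2016) = 6.08×117 + 1.20×287 + 627.25×1 = 711.36 + 344.4 + 627.25 = 1683.01
ΣP(Mar 2016)Q(Mar 2016) = 5.52×117 + 1.07×287 + 776.86×1 = 645.84 + 307.09 + 776.86 = 1729.79
link = 1683.01/1729.79 = 0.972956
Chained index = 100 × 0.897690 × 1.036165 × 0.972956 = 90.5000

90.50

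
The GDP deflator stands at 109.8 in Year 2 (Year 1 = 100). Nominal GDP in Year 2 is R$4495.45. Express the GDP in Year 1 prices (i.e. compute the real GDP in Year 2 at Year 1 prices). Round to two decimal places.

4094.22

Real = Nominal ÷ (Index/100) = 4495.45 ÷ (109.8/100)
     = 4495.45 ÷ 1.098 = 4094.2168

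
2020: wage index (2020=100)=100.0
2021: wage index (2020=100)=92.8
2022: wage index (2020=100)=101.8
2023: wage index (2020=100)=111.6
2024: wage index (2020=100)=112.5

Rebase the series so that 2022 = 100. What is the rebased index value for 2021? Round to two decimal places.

Rebased(2021) = 92.8 / 101.8 × 100 = 91.1591

91.16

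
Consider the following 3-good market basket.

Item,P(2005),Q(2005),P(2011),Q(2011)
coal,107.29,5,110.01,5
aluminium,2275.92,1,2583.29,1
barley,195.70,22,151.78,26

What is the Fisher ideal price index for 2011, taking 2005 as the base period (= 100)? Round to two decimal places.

Laspeyres component (base-period weights):
ΣP(2011)Q(2005) = 110.01×5 + 2583.29×1 + 151.78×22 = 550.05 + 2583.29 + 3339.16 = 6472.5
ΣP(2005)Q(2005) = 107.29×5 + 2275.92×1 + 195.70×22 = 536.45 + 2275.92 + 4305.4 = 7117.77
L = 6472.5 / 7117.77 × 100 = 90.9344
Paasche component (current-period weights):
ΣP(2011)Q(2011) = 110.01×5 + 2583.29×1 + 151.78×26 = 550.05 + 2583.29 + 3946.28 = 7079.62
ΣP(2005)Q(2011) = 107.29×5 + 2275.92×1 + 195.70×26 = 536.45 + 2275.92 + 5088.2 = 7900.57
P = 7079.62 / 7900.57 × 100 = 89.6090
Fisher = √(L × P) = √(90.9344 × 89.6090) = 90.2692

90.27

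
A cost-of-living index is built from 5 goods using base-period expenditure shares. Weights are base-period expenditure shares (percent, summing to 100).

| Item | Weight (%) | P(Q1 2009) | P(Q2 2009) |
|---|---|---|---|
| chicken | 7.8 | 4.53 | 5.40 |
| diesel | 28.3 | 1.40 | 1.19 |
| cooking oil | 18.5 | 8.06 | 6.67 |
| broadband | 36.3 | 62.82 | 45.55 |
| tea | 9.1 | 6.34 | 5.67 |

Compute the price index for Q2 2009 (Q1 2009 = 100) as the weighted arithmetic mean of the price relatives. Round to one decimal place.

83.1

chicken: 7.8 × (5.40/4.53) = 7.8 × 1.192053 = 9.2980
diesel: 28.3 × (1.19/1.40) = 28.3 × 0.850000 = 24.0550
cooking oil: 18.5 × (6.67/8.06) = 18.5 × 0.827543 = 15.3096
broadband: 36.3 × (45.55/62.82) = 36.3 × 0.725088 = 26.3207
tea: 9.1 × (5.67/6.34) = 9.1 × 0.894322 = 8.1383
Index = Σ wᵢ·(p₁ᵢ/p₀ᵢ) = 9.2980 + 24.0550 + 15.3096 + 26.3207 + 8.1383 = 83.1216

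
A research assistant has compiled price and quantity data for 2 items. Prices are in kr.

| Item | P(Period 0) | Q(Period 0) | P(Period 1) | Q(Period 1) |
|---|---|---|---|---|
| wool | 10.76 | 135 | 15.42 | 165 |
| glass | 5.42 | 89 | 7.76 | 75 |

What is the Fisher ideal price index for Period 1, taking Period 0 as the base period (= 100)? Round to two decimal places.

143.28

Laspeyres component (base-period weights):
ΣP(Period 1)Q(Period 0) = 15.42×135 + 7.76×89 = 2081.7 + 690.64 = 2772.34
ΣP(Period 0)Q(Period 0) = 10.76×135 + 5.42×89 = 1452.6 + 482.38 = 1934.98
L = 2772.34 / 1934.98 × 100 = 143.2749
Paasche component (current-period weights):
ΣP(Period 1)Q(Period 1) = 15.42×165 + 7.76×75 = 2544.3 + 582 = 3126.3
ΣP(Period 0)Q(Period 1) = 10.76×165 + 5.42×75 = 1775.4 + 406.5 = 2181.9
P = 3126.3 / 2181.9 × 100 = 143.2834
Fisher = √(L × P) = √(143.2749 × 143.2834) = 143.2791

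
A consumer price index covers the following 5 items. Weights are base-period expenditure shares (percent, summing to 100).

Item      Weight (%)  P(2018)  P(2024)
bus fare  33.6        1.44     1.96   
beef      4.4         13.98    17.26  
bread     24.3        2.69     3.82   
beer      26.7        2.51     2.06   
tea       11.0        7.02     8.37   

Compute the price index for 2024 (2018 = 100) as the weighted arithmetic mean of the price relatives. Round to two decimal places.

120.70

bus fare: 33.6 × (1.96/1.44) = 33.6 × 1.361111 = 45.7333
beef: 4.4 × (17.26/13.98) = 4.4 × 1.234621 = 5.4323
bread: 24.3 × (3.82/2.69) = 24.3 × 1.420074 = 34.5078
beer: 26.7 × (2.06/2.51) = 26.7 × 0.820717 = 21.9131
tea: 11.0 × (8.37/7.02) = 11.0 × 1.192308 = 13.1154
Index = Σ wᵢ·(p₁ᵢ/p₀ᵢ) = 45.7333 + 5.4323 + 34.5078 + 21.9131 + 13.1154 = 120.7020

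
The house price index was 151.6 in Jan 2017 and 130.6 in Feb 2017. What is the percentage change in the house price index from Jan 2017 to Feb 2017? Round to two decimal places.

Change = (130.6 − 151.6) / 151.6 × 100
       = -21.0 / 151.6 × 100 = -13.8522%

-13.85%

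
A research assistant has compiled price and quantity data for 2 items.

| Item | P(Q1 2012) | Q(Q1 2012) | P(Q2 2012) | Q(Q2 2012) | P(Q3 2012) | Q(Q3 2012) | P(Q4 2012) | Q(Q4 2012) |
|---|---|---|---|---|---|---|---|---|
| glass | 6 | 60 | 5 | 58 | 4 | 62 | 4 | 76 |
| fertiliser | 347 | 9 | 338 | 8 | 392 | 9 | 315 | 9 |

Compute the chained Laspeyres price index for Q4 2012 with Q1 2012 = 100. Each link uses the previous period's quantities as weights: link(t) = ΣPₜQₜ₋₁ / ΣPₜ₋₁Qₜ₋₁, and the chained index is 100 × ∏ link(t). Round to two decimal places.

Link Q1 2012→Q2 2012:
ΣP(Q2 2012)Q(Q1 2012) = 5×60 + 338×9 = 300 + 3042 = 3342
ΣP(Q1 2012)Q(Q1 2012) = 6×60 + 347×9 = 360 + 3123 = 3483
link = 3342/3483 = 0.959518
Link Q2 2012→Q3 2012:
ΣP(Q3 2012)Q(Q2 2012) = 4×58 + 392×8 = 232 + 3136 = 3368
ΣP(Q2 2012)Q(Q2 2012) = 5×58 + 338×8 = 290 + 2704 = 2994
link = 3368/2994 = 1.124916
Link Q3 2012→Q4 2012:
ΣP(Q4 2012)Q(Q3 2012) = 4×62 + 315×9 = 248 + 2835 = 3083
ΣP(Q3 2012)Q(Q3 2012) = 4×62 + 392×9 = 248 + 3528 = 3776
link = 3083/3776 = 0.816472
Chained index = 100 × 0.959518 × 1.124916 × 0.816472 = 88.1282

88.13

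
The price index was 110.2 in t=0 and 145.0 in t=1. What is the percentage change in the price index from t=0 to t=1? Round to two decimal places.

Change = (145.0 − 110.2) / 110.2 × 100
       = 34.8 / 110.2 × 100 = 31.5789%

31.58%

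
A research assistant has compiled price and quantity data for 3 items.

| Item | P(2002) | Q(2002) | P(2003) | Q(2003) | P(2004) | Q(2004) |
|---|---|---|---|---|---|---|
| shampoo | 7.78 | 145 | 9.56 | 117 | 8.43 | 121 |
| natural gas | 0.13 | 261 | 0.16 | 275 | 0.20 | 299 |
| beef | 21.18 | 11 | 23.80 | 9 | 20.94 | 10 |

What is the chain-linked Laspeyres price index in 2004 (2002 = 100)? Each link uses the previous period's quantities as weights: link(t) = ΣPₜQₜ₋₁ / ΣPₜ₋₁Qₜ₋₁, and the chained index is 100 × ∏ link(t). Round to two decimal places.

108.20

Link 2002→2003:
ΣP(2003)Q(2002) = 9.56×145 + 0.16×261 + 23.80×11 = 1386.2 + 41.76 + 261.8 = 1689.76
ΣP(2002)Q(2002) = 7.78×145 + 0.13×261 + 21.18×11 = 1128.1 + 33.93 + 232.98 = 1395.01
link = 1689.76/1395.01 = 1.211289
Link 2003→2004:
ΣP(2004)Q(2003) = 8.43×117 + 0.20×275 + 20.94×9 = 986.31 + 55 + 188.46 = 1229.77
ΣP(2003)Q(2003) = 9.56×117 + 0.16×275 + 23.80×9 = 1118.52 + 44 + 214.2 = 1376.72
link = 1229.77/1376.72 = 0.893261
Chained index = 100 × 1.211289 × 0.893261 = 108.1997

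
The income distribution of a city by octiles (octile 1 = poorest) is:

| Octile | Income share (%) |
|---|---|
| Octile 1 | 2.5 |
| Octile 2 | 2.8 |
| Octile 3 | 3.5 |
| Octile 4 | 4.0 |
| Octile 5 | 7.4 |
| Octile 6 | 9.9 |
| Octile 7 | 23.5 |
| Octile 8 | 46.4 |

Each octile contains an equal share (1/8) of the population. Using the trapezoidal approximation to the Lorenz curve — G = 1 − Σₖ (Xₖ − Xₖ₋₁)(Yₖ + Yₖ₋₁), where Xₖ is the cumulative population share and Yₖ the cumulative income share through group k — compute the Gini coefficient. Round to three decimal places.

Cumulative income shares Yₖ: 0.0250, 0.0530, 0.0880, 0.1280, 0.2020, 0.3010, 0.5360, 1.0000
Σ (Xₖ−Xₖ₋₁)(Yₖ+Yₖ₋₁) = (1/8)(0.0250+0.0000) + (1/8)(0.0530+0.0250) + (1/8)(0.0880+0.0530) + (1/8)(0.1280+0.0880) + (1/8)(0.2020+0.1280) + (1/8)(0.3010+0.2020) + (1/8)(0.5360+0.3010) + (1/8)(1.0000+0.5360)
  = 0.0031 + 0.0097 + 0.0176 + 0.0270 + 0.0413 + 0.0629 + 0.1046 + 0.1920 = 0.4583
G = 1 − 0.4583 = 0.5417

0.542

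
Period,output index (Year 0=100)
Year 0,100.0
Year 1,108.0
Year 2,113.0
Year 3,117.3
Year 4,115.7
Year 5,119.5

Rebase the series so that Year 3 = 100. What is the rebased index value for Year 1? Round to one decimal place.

92.1

Rebased(Year 1) = 108.0 / 117.3 × 100 = 92.0716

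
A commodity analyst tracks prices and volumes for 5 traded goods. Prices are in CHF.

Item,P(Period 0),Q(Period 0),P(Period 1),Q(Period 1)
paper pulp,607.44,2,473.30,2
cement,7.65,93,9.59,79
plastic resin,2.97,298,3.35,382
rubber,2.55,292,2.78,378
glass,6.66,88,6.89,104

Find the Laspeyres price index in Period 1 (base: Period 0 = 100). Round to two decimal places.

102.72

Laspeyres price index uses base-period quantities as weights.
ΣP(Period 1)·Q(Period 0) = 473.30×2 + 9.59×93 + 3.35×298 + 2.78×292 + 6.89×88 = 946.6 + 891.87 + 998.3 + 811.76 + 606.32 = 4254.85
ΣP(Period 0)·Q(Period 0) = 607.44×2 + 7.65×93 + 2.97×298 + 2.55×292 + 6.66×88 = 1214.88 + 711.45 + 885.06 + 744.6 + 586.08 = 4142.07
Index = 4254.85 / 4142.07 × 100 = 102.7228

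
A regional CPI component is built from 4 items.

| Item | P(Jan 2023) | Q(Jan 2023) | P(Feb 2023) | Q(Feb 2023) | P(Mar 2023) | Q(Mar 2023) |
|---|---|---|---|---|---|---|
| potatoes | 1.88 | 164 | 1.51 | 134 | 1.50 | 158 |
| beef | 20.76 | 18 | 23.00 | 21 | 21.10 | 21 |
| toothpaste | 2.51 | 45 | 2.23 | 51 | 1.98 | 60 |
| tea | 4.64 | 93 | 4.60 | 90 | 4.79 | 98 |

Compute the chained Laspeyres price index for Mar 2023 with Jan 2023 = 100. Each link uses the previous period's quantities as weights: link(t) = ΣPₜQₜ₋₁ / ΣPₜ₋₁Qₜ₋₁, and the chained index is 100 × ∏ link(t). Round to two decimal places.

Link Jan 2023→Feb 2023:
ΣP(Feb 2023)Q(Jan 2023) = 1.51×164 + 23.00×18 + 2.23×45 + 4.60×93 = 247.64 + 414 + 100.35 + 427.8 = 1189.79
ΣP(Jan 2023)Q(Jan 2023) = 1.88×164 + 20.76×18 + 2.51×45 + 4.64×93 = 308.32 + 373.68 + 112.95 + 431.52 = 1226.47
link = 1189.79/1226.47 = 0.970093
Link Feb 2023→Mar 2023:
ΣP(Mar 2023)Q(Feb 2023) = 1.50×134 + 21.10×21 + 1.98×51 + 4.79×90 = 201 + 443.1 + 100.98 + 431.1 = 1176.18
ΣP(Feb 2023)Q(Feb 2023) = 1.51×134 + 23.00×21 + 2.23×51 + 4.60×90 = 202.34 + 483 + 113.73 + 414 = 1213.07
link = 1176.18/1213.07 = 0.969590
Chained index = 100 × 0.970093 × 0.969590 = 94.0592

94.06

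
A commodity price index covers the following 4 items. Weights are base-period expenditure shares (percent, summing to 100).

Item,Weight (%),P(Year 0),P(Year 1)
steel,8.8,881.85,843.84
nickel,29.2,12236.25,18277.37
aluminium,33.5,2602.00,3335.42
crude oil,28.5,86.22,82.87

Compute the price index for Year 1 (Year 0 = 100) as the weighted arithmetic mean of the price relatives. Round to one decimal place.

steel: 8.8 × (843.84/881.85) = 8.8 × 0.956897 = 8.4207
nickel: 29.2 × (18277.37/12236.25) = 29.2 × 1.493707 = 43.6162
aluminium: 33.5 × (3335.42/2602.00) = 33.5 × 1.281868 = 42.9426
crude oil: 28.5 × (82.87/86.22) = 28.5 × 0.961146 = 27.3927
Index = Σ wᵢ·(p₁ᵢ/p₀ᵢ) = 8.4207 + 43.6162 + 42.9426 + 27.3927 = 122.3722

122.4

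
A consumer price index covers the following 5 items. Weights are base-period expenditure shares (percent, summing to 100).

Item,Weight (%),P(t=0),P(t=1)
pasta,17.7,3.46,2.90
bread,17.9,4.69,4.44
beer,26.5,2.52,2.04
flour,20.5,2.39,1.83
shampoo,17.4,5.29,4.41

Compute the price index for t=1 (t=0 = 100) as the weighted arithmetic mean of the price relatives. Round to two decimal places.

pasta: 17.7 × (2.90/3.46) = 17.7 × 0.838150 = 14.8353
bread: 17.9 × (4.44/4.69) = 17.9 × 0.946695 = 16.9458
beer: 26.5 × (2.04/2.52) = 26.5 × 0.809524 = 21.4524
flour: 20.5 × (1.83/2.39) = 20.5 × 0.765690 = 15.6967
shampoo: 17.4 × (4.41/5.29) = 17.4 × 0.833648 = 14.5055
Index = Σ wᵢ·(p₁ᵢ/p₀ᵢ) = 14.8353 + 16.9458 + 21.4524 + 15.6967 + 14.5055 = 83.4356

83.44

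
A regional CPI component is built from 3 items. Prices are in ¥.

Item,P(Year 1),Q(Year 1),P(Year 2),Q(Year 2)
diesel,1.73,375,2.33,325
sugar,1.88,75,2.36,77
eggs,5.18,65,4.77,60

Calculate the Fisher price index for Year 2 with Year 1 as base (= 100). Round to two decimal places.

120.59

Laspeyres component (base-period weights):
ΣP(Year 2)Q(Year 1) = 2.33×375 + 2.36×75 + 4.77×65 = 873.75 + 177 + 310.05 = 1360.8
ΣP(Year 1)Q(Year 1) = 1.73×375 + 1.88×75 + 5.18×65 = 648.75 + 141 + 336.7 = 1126.45
L = 1360.8 / 1126.45 × 100 = 120.8043
Paasche component (current-period weights):
ΣP(Year 2)Q(Year 2) = 2.33×325 + 2.36×77 + 4.77×60 = 757.25 + 181.72 + 286.2 = 1225.17
ΣP(Year 1)Q(Year 2) = 1.73×325 + 1.88×77 + 5.18×60 = 562.25 + 144.76 + 310.8 = 1017.81
P = 1225.17 / 1017.81 × 100 = 120.3732
Fisher = √(L × P) = √(120.8043 × 120.3732) = 120.5885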